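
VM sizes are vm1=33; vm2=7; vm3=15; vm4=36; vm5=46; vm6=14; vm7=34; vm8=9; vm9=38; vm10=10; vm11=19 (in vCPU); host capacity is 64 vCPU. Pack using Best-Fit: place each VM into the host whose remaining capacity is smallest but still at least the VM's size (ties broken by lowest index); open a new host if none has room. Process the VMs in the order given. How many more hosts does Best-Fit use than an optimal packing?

Best-Fit: [33,7,15,9] [36,19] [46,14] [34] [38,10] → 5 hosts.
Total size 261 vCPU; any packing needs at least ⌈261/64⌉ = 5 hosts.
So 5 is already optimal.

0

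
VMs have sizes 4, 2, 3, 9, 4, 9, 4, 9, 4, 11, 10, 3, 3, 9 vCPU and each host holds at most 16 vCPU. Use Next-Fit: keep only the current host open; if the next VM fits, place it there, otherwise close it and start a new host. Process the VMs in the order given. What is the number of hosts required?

4 vCPU → host 1 (remaining 12 vCPU)
2 vCPU → host 1 (remaining 10 vCPU)
3 vCPU → host 1 (remaining 7 vCPU)
9 vCPU → host 2 (remaining 7 vCPU)
4 vCPU → host 2 (remaining 3 vCPU)
9 vCPU → host 3 (remaining 7 vCPU)
4 vCPU → host 3 (remaining 3 vCPU)
9 vCPU → host 4 (remaining 7 vCPU)
4 vCPU → host 4 (remaining 3 vCPU)
11 vCPU → host 5 (remaining 5 vCPU)
10 vCPU → host 6 (remaining 6 vCPU)
3 vCPU → host 6 (remaining 3 vCPU)
3 vCPU → host 6 (remaining 0 vCPU)
9 vCPU → host 7 (remaining 7 vCPU)

7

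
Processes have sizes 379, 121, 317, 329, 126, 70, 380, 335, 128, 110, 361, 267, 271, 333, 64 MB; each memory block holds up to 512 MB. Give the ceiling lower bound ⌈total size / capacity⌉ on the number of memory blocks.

Total size = 379 + 121 + 317 + 329 + 126 + 70 + 380 + 335 + 128 + 110 + 361 + 267 + 271 + 333 + 64 = 3591 MB.
⌈3591 / 512⌉ = 8.

8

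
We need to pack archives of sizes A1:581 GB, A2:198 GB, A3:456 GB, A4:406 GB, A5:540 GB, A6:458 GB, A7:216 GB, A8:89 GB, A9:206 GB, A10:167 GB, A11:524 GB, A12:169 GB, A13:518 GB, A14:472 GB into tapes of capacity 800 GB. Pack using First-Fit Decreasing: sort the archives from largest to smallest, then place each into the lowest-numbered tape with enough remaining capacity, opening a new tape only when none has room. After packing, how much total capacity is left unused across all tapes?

Sorted descending: 581, 540, 524, 518, 472, 458, 456, 406, 216, 206, 198, 169, 167, 89.
Put 581 GB in tape 1; 219 GB remain.
Put 540 GB in tape 2; 260 GB remain.
Put 524 GB in tape 3; 276 GB remain.
Put 518 GB in tape 4; 282 GB remain.
Put 472 GB in tape 5; 328 GB remain.
Put 458 GB in tape 6; 342 GB remain.
Put 456 GB in tape 7; 344 GB remain.
Put 406 GB in tape 8; 394 GB remain.
Put 216 GB in tape 1; 3 GB remain.
Put 206 GB in tape 2; 54 GB remain.
Put 198 GB in tape 3; 78 GB remain.
Put 169 GB in tape 4; 113 GB remain.
Put 167 GB in tape 5; 161 GB remain.
Put 89 GB in tape 4; 24 GB remain.
8 tapes × 800 GB = 6400 GB; used 5000 GB; unused 1400 GB.

1400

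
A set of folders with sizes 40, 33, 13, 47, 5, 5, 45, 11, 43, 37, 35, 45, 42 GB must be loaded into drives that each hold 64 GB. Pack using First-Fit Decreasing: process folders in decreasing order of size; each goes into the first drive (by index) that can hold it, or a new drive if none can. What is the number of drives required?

9 drives

Sorted descending: 47, 45, 45, 43, 42, 40, 37, 35, 33, 13, 11, 5, 5.
Put 47 GB in drive 1; 17 GB remain.
Put 45 GB in drive 2; 19 GB remain.
Put 45 GB in drive 3; 19 GB remain.
Put 43 GB in drive 4; 21 GB remain.
Put 42 GB in drive 5; 22 GB remain.
Put 40 GB in drive 6; 24 GB remain.
Put 37 GB in drive 7; 27 GB remain.
Put 35 GB in drive 8; 29 GB remain.
Put 33 GB in drive 9; 31 GB remain.
Put 13 GB in drive 1; 4 GB remain.
Put 11 GB in drive 2; 8 GB remain.
Put 5 GB in drive 2; 3 GB remain.
Put 5 GB in drive 3; 14 GB remain.
Final drives: [47,13] [45,11,5] [45,5] [43] [42] [40] [37] [35] [33].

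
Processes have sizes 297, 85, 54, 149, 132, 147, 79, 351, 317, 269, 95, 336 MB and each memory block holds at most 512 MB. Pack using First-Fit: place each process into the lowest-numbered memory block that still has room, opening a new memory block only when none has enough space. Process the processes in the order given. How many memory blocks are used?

memory block 1: place 297 MB, 215 MB left
memory block 1: place 85 MB, 130 MB left
memory block 1: place 54 MB, 76 MB left
memory block 2: place 149 MB, 363 MB left
memory block 2: place 132 MB, 231 MB left
memory block 2: place 147 MB, 84 MB left
memory block 2: place 79 MB, 5 MB left
memory block 3: place 351 MB, 161 MB left
memory block 4: place 317 MB, 195 MB left
memory block 5: place 269 MB, 243 MB left
memory block 3: place 95 MB, 66 MB left
memory block 6: place 336 MB, 176 MB left

6 memory blocks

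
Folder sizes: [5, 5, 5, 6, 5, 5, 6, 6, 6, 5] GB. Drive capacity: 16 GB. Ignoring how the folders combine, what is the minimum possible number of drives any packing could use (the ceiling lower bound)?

4 drives

Total size = 5 + 5 + 5 + 6 + 5 + 5 + 6 + 6 + 6 + 5 = 54 GB.
⌈54 / 16⌉ = 4.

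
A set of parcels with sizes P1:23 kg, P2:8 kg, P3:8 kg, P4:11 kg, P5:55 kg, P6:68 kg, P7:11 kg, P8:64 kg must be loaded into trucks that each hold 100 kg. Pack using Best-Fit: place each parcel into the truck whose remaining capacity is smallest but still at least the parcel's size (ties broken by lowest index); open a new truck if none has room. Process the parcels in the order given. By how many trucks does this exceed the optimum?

1

Best-Fit: [23,8,8,11] [55] [68,11] [64] → 4 trucks.
Total size 248 kg; any packing needs at least ⌈248/100⌉ = 3 trucks.
An optimal packing achieves that bound: [68,23,8] [64,11,11,8] [55] → 3 trucks.
Excess: 4 − 3 = 1.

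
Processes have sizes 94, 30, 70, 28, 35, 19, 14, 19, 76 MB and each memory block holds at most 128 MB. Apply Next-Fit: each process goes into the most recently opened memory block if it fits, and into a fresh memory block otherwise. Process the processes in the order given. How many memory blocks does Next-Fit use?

4

memory block 1: place 94 MB, 34 MB left
memory block 1: place 30 MB, 4 MB left
memory block 2: place 70 MB, 58 MB left
memory block 2: place 28 MB, 30 MB left
memory block 3: place 35 MB, 93 MB left
memory block 3: place 19 MB, 74 MB left
memory block 3: place 14 MB, 60 MB left
memory block 3: place 19 MB, 41 MB left
memory block 4: place 76 MB, 52 MB left
Final memory blocks: [94,30] [70,28] [35,19,14,19] [76].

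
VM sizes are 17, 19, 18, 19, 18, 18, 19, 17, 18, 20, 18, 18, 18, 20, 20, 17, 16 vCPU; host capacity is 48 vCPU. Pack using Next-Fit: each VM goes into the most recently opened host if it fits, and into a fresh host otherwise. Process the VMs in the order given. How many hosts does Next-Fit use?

9

Put 17 vCPU in host 1; 31 vCPU remain.
Put 19 vCPU in host 1; 12 vCPU remain.
Put 18 vCPU in host 2; 30 vCPU remain.
Put 19 vCPU in host 2; 11 vCPU remain.
Put 18 vCPU in host 3; 30 vCPU remain.
Put 18 vCPU in host 3; 12 vCPU remain.
Put 19 vCPU in host 4; 29 vCPU remain.
Put 17 vCPU in host 4; 12 vCPU remain.
Put 18 vCPU in host 5; 30 vCPU remain.
Put 20 vCPU in host 5; 10 vCPU remain.
Put 18 vCPU in host 6; 30 vCPU remain.
Put 18 vCPU in host 6; 12 vCPU remain.
Put 18 vCPU in host 7; 30 vCPU remain.
Put 20 vCPU in host 7; 10 vCPU remain.
Put 20 vCPU in host 8; 28 vCPU remain.
Put 17 vCPU in host 8; 11 vCPU remain.
Put 16 vCPU in host 9; 32 vCPU remain.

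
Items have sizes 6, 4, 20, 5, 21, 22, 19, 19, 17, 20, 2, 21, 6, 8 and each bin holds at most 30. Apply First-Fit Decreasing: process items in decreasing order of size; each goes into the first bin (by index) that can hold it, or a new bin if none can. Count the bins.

8

Sorted descending: 22, 21, 21, 20, 20, 19, 19, 17, 8, 6, 6, 5, 4, 2.
22 → bin 1 (remaining 8)
21 → bin 2 (remaining 9)
21 → bin 3 (remaining 9)
20 → bin 4 (remaining 10)
20 → bin 5 (remaining 10)
19 → bin 6 (remaining 11)
19 → bin 7 (remaining 11)
17 → bin 8 (remaining 13)
8 → bin 1 (remaining 0)
6 → bin 2 (remaining 3)
6 → bin 3 (remaining 3)
5 → bin 4 (remaining 5)
4 → bin 4 (remaining 1)
2 → bin 2 (remaining 1)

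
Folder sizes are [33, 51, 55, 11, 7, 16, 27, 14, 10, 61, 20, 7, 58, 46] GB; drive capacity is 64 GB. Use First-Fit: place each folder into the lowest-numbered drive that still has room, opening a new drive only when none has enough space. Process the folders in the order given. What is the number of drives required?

33 GB → drive 1 (remaining 31 GB)
51 GB → drive 2 (remaining 13 GB)
55 GB → drive 3 (remaining 9 GB)
11 GB → drive 1 (remaining 20 GB)
7 GB → drive 1 (remaining 13 GB)
16 GB → drive 4 (remaining 48 GB)
27 GB → drive 4 (remaining 21 GB)
14 GB → drive 4 (remaining 7 GB)
10 GB → drive 1 (remaining 3 GB)
61 GB → drive 5 (remaining 3 GB)
20 GB → drive 6 (remaining 44 GB)
7 GB → drive 2 (remaining 6 GB)
58 GB → drive 7 (remaining 6 GB)
46 GB → drive 8 (remaining 18 GB)

8 drives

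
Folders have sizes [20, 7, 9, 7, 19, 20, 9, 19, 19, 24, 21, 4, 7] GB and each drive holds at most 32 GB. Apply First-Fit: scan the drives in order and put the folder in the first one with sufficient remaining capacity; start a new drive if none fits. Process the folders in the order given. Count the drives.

Put 20 GB in drive 1; 12 GB remain.
Put 7 GB in drive 1; 5 GB remain.
Put 9 GB in drive 2; 23 GB remain.
Put 7 GB in drive 2; 16 GB remain.
Put 19 GB in drive 3; 13 GB remain.
Put 20 GB in drive 4; 12 GB remain.
Put 9 GB in drive 2; 7 GB remain.
Put 19 GB in drive 5; 13 GB remain.
Put 19 GB in drive 6; 13 GB remain.
Put 24 GB in drive 7; 8 GB remain.
Put 21 GB in drive 8; 11 GB remain.
Put 4 GB in drive 1; 1 GB remain.
Put 7 GB in drive 2; 0 GB remain.

8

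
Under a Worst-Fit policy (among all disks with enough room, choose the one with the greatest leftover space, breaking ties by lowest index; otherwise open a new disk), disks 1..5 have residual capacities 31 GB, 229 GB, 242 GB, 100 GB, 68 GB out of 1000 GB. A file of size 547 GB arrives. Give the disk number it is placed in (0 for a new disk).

0

No disk has ≥ 547 GB free, so a new disk is opened.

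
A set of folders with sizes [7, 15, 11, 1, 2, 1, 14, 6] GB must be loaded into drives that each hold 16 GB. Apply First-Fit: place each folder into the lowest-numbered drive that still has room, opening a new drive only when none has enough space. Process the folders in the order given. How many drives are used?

Put 7 GB in drive 1; 9 GB remain.
Put 15 GB in drive 2; 1 GB remain.
Put 11 GB in drive 3; 5 GB remain.
Put 1 GB in drive 1; 8 GB remain.
Put 2 GB in drive 1; 6 GB remain.
Put 1 GB in drive 1; 5 GB remain.
Put 14 GB in drive 4; 2 GB remain.
Put 6 GB in drive 5; 10 GB remain.
Final drives: [7,1,2,1] [15] [11] [14] [6].

5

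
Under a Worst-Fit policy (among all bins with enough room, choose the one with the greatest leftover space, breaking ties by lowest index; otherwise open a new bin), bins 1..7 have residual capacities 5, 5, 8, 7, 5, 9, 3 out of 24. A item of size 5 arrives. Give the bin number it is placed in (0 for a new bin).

Bins with room: bin 1 (5), bin 2 (5), bin 3 (8), bin 4 (7), bin 5 (5), bin 6 (9).
Most room is bin 6 with 9 free.

6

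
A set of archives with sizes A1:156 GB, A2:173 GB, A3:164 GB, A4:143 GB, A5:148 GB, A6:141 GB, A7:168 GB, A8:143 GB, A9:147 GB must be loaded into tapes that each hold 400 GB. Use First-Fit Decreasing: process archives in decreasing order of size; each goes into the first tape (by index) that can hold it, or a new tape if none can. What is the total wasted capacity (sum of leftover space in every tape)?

617

Sorted descending: 173, 168, 164, 156, 148, 147, 143, 143, 141.
tape 1: place 173 GB, 227 GB left
tape 1: place 168 GB, 59 GB left
tape 2: place 164 GB, 236 GB left
tape 2: place 156 GB, 80 GB left
tape 3: place 148 GB, 252 GB left
tape 3: place 147 GB, 105 GB left
tape 4: place 143 GB, 257 GB left
tape 4: place 143 GB, 114 GB left
tape 5: place 141 GB, 259 GB left
5 tapes × 400 GB = 2000 GB; used 1383 GB; unused 617 GB.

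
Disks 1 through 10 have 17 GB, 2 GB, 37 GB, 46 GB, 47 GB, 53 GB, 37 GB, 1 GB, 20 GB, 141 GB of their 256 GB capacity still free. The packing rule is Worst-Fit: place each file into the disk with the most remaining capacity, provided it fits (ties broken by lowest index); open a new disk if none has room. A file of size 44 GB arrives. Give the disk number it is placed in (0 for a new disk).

10

Disks with room: disk 4 (46 GB), disk 5 (47 GB), disk 6 (53 GB), disk 10 (141 GB).
Most room is disk 10 with 141 GB free.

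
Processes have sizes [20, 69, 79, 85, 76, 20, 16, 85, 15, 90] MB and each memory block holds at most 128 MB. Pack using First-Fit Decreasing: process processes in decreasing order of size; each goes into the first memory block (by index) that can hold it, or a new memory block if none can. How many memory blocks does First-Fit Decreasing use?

Sorted descending: 90, 85, 85, 79, 76, 69, 20, 20, 16, 15.
90 MB → memory block 1 (remaining 38 MB)
85 MB → memory block 2 (remaining 43 MB)
85 MB → memory block 3 (remaining 43 MB)
79 MB → memory block 4 (remaining 49 MB)
76 MB → memory block 5 (remaining 52 MB)
69 MB → memory block 6 (remaining 59 MB)
20 MB → memory block 1 (remaining 18 MB)
20 MB → memory block 2 (remaining 23 MB)
16 MB → memory block 1 (remaining 2 MB)
15 MB → memory block 2 (remaining 8 MB)
Final memory blocks: [90,20,16] [85,20,15] [85] [79] [76] [69].

6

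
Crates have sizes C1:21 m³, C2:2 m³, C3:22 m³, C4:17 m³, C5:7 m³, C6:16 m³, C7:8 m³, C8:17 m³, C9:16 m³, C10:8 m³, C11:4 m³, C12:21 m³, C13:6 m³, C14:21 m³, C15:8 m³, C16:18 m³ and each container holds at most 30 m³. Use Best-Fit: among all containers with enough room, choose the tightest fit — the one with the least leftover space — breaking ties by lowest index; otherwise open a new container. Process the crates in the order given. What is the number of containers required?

9 containers

Put C1 (21 m³) in container 1; 9 m³ remain.
Put C2 (2 m³) in container 1; 7 m³ remain.
Put C3 (22 m³) in container 2; 8 m³ remain.
Put C4 (17 m³) in container 3; 13 m³ remain.
Put C5 (7 m³) in container 1; 0 m³ remain.
Put C6 (16 m³) in container 4; 14 m³ remain.
Put C7 (8 m³) in container 2; 0 m³ remain.
Put C8 (17 m³) in container 5; 13 m³ remain.
Put C9 (16 m³) in container 6; 14 m³ remain.
Put C10 (8 m³) in container 3; 5 m³ remain.
Put C11 (4 m³) in container 3; 1 m³ remain.
Put C12 (21 m³) in container 7; 9 m³ remain.
Put C13 (6 m³) in container 7; 3 m³ remain.
Put C14 (21 m³) in container 8; 9 m³ remain.
Put C15 (8 m³) in container 8; 1 m³ remain.
Put C16 (18 m³) in container 9; 12 m³ remain.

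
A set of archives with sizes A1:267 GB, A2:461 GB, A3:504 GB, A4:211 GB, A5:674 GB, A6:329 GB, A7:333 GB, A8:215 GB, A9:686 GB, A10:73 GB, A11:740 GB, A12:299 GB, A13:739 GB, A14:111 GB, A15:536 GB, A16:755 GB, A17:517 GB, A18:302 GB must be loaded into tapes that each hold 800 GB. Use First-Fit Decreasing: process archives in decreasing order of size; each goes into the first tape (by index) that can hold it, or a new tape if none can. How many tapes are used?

Sorted descending: 755, 740, 739, 686, 674, 536, 517, 504, 461, 333, 329, 302, 299, 267, 215, 211, 111, 73.
Put 755 GB in tape 1; 45 GB remain.
Put 740 GB in tape 2; 60 GB remain.
Put 739 GB in tape 3; 61 GB remain.
Put 686 GB in tape 4; 114 GB remain.
Put 674 GB in tape 5; 126 GB remain.
Put 536 GB in tape 6; 264 GB remain.
Put 517 GB in tape 7; 283 GB remain.
Put 504 GB in tape 8; 296 GB remain.
Put 461 GB in tape 9; 339 GB remain.
Put 333 GB in tape 9; 6 GB remain.
Put 329 GB in tape 10; 471 GB remain.
Put 302 GB in tape 10; 169 GB remain.
Put 299 GB in tape 11; 501 GB remain.
Put 267 GB in tape 7; 16 GB remain.
Put 215 GB in tape 6; 49 GB remain.
Put 211 GB in tape 8; 85 GB remain.
Put 111 GB in tape 4; 3 GB remain.
Put 73 GB in tape 5; 53 GB remain.

11 tapes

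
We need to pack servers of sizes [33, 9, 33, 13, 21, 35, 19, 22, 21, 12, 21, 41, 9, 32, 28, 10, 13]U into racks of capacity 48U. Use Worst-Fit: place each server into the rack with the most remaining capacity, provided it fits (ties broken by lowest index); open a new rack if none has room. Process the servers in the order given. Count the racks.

rack 1: place 33U, 15U left
rack 1: place 9U, 6U left
rack 2: place 33U, 15U left
rack 2: place 13U, 2U left
rack 3: place 21U, 27U left
rack 4: place 35U, 13U left
rack 3: place 19U, 8U left
rack 5: place 22U, 26U left
rack 5: place 21U, 5U left
rack 4: place 12U, 1U left
rack 6: place 21U, 27U left
rack 7: place 41U, 7U left
rack 6: place 9U, 18U left
rack 8: place 32U, 16U left
rack 9: place 28U, 20U left
rack 9: place 10U, 10U left
rack 6: place 13U, 5U left
Final racks: [33,9] [33,13] [21,19] [35,12] [22,21] [21,9,13] [41] [32] [28,10].

9 racks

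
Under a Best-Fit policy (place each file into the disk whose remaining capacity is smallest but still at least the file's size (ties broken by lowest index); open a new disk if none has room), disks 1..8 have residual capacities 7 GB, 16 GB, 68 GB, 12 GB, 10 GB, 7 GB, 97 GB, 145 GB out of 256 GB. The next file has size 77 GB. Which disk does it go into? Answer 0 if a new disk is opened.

7

Disks with room: disk 7 (97 GB), disk 8 (145 GB).
Tightest fit is disk 7 with 97 GB free.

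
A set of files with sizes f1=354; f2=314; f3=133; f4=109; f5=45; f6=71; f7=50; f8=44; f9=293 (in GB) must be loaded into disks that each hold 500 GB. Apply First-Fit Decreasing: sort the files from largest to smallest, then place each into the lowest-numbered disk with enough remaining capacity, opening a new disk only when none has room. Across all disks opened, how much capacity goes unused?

Sorted descending: 354, 314, 293, 133, 109, 71, 50, 45, 44.
Put 354 GB in disk 1; 146 GB remain.
Put 314 GB in disk 2; 186 GB remain.
Put 293 GB in disk 3; 207 GB remain.
Put 133 GB in disk 1; 13 GB remain.
Put 109 GB in disk 2; 77 GB remain.
Put 71 GB in disk 2; 6 GB remain.
Put 50 GB in disk 3; 157 GB remain.
Put 45 GB in disk 3; 112 GB remain.
Put 44 GB in disk 3; 68 GB remain.
3 disks × 500 GB = 1500 GB; used 1413 GB; unused 87 GB.

87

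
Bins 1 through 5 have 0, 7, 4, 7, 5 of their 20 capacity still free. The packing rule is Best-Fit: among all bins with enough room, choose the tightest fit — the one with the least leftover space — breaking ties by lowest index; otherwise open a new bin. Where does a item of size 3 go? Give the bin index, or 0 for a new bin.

Bins with room: bin 2 (7), bin 3 (4), bin 4 (7), bin 5 (5).
Tightest fit is bin 3 with 4 free.

3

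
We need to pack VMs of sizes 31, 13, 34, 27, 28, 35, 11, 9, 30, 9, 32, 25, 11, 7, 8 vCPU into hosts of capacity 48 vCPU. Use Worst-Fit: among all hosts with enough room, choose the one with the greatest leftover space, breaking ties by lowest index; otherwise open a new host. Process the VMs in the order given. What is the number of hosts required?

host 1: place 31 vCPU, 17 vCPU left
host 1: place 13 vCPU, 4 vCPU left
host 2: place 34 vCPU, 14 vCPU left
host 3: place 27 vCPU, 21 vCPU left
host 4: place 28 vCPU, 20 vCPU left
host 5: place 35 vCPU, 13 vCPU left
host 3: place 11 vCPU, 10 vCPU left
host 4: place 9 vCPU, 11 vCPU left
host 6: place 30 vCPU, 18 vCPU left
host 6: place 9 vCPU, 9 vCPU left
host 7: place 32 vCPU, 16 vCPU left
host 8: place 25 vCPU, 23 vCPU left
host 8: place 11 vCPU, 12 vCPU left
host 7: place 7 vCPU, 9 vCPU left
host 2: place 8 vCPU, 6 vCPU left

8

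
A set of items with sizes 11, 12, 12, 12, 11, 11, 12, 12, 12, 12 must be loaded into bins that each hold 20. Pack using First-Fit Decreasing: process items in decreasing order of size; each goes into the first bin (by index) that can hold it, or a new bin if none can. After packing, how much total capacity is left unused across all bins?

Sorted descending: 12, 12, 12, 12, 12, 12, 12, 11, 11, 11.
Put 12 in bin 1; 8 remain.
Put 12 in bin 2; 8 remain.
Put 12 in bin 3; 8 remain.
Put 12 in bin 4; 8 remain.
Put 12 in bin 5; 8 remain.
Put 12 in bin 6; 8 remain.
Put 12 in bin 7; 8 remain.
Put 11 in bin 8; 9 remain.
Put 11 in bin 9; 9 remain.
Put 11 in bin 10; 9 remain.
10 bins × 20 = 200; used 117; unused 83.

83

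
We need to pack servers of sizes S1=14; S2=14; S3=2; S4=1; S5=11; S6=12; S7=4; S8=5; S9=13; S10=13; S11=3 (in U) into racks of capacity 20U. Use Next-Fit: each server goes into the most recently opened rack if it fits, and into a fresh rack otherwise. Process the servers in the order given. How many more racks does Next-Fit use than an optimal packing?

0

Next-Fit: [14] [14,2,1] [11] [12,4] [5,13] [13,3] → 6 racks.
6 servers exceed 10U (half the capacity), and no two of those can share a rack, so at least 6 racks are needed.
So 6 is already optimal.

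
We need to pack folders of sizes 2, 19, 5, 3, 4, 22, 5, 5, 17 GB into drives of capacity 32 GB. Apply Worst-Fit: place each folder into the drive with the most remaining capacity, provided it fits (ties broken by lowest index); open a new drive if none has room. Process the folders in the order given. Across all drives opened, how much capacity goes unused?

drive 1: place 2 GB, 30 GB left
drive 1: place 19 GB, 11 GB left
drive 1: place 5 GB, 6 GB left
drive 1: place 3 GB, 3 GB left
drive 2: place 4 GB, 28 GB left
drive 2: place 22 GB, 6 GB left
drive 2: place 5 GB, 1 GB left
drive 3: place 5 GB, 27 GB left
drive 3: place 17 GB, 10 GB left
3 drives × 32 GB = 96 GB; used 82 GB; unused 14 GB.

14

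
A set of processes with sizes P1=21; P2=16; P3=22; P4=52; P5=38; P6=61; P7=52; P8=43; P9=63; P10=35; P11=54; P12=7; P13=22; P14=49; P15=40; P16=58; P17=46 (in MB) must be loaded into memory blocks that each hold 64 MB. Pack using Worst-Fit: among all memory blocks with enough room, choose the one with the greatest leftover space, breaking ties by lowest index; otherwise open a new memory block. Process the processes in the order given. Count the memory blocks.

memory block 1: place P1 (21 MB), 43 MB left
memory block 1: place P2 (16 MB), 27 MB left
memory block 1: place P3 (22 MB), 5 MB left
memory block 2: place P4 (52 MB), 12 MB left
memory block 3: place P5 (38 MB), 26 MB left
memory block 4: place P6 (61 MB), 3 MB left
memory block 5: place P7 (52 MB), 12 MB left
memory block 6: place P8 (43 MB), 21 MB left
memory block 7: place P9 (63 MB), 1 MB left
memory block 8: place P10 (35 MB), 29 MB left
memory block 9: place P11 (54 MB), 10 MB left
memory block 8: place P12 (7 MB), 22 MB left
memory block 3: place P13 (22 MB), 4 MB left
memory block 10: place P14 (49 MB), 15 MB left
memory block 11: place P15 (40 MB), 24 MB left
memory block 12: place P16 (58 MB), 6 MB left
memory block 13: place P17 (46 MB), 18 MB left
Final memory blocks: [21,16,22] [52] [38,22] [61] [52] [43] [63] [35,7] [54] [49] [40] [58] [46].

13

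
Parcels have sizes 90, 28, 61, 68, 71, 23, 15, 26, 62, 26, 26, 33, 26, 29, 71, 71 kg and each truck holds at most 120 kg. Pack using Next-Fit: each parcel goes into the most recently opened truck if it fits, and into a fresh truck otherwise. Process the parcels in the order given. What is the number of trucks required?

90 kg → truck 1 (remaining 30 kg)
28 kg → truck 1 (remaining 2 kg)
61 kg → truck 2 (remaining 59 kg)
68 kg → truck 3 (remaining 52 kg)
71 kg → truck 4 (remaining 49 kg)
23 kg → truck 4 (remaining 26 kg)
15 kg → truck 4 (remaining 11 kg)
26 kg → truck 5 (remaining 94 kg)
62 kg → truck 5 (remaining 32 kg)
26 kg → truck 5 (remaining 6 kg)
26 kg → truck 6 (remaining 94 kg)
33 kg → truck 6 (remaining 61 kg)
26 kg → truck 6 (remaining 35 kg)
29 kg → truck 6 (remaining 6 kg)
71 kg → truck 7 (remaining 49 kg)
71 kg → truck 8 (remaining 49 kg)
Final trucks: [90,28] [61] [68] [71,23,15] [26,62,26] [26,33,26,29] [71] [71].

8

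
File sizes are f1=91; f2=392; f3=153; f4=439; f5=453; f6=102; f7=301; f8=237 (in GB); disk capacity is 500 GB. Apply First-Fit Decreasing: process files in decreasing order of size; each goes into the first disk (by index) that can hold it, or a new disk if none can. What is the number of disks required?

5

Sorted descending: 453, 439, 392, 301, 237, 153, 102, 91.
Put 453 GB in disk 1; 47 GB remain.
Put 439 GB in disk 2; 61 GB remain.
Put 392 GB in disk 3; 108 GB remain.
Put 301 GB in disk 4; 199 GB remain.
Put 237 GB in disk 5; 263 GB remain.
Put 153 GB in disk 4; 46 GB remain.
Put 102 GB in disk 3; 6 GB remain.
Put 91 GB in disk 5; 172 GB remain.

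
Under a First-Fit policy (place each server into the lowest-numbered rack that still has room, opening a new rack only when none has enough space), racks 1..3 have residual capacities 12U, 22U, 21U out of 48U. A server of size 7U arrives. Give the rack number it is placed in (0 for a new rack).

Racks with room: rack 1 (12U), rack 2 (22U), rack 3 (21U).
The first with room is rack 1.

1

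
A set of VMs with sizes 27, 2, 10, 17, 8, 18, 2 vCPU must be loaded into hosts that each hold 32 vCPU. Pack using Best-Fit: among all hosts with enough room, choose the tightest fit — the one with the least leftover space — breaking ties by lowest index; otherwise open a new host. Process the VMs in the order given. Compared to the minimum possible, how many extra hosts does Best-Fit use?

Best-Fit: [27,2,2] [10,17] [8,18] → 3 hosts.
Total size 84 vCPU; any packing needs at least ⌈84/32⌉ = 3 hosts.
So 3 is already optimal.

0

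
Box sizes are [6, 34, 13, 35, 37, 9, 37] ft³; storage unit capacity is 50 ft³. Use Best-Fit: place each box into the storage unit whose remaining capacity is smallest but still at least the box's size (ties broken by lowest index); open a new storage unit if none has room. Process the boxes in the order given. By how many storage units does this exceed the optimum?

0

Best-Fit: [6,34,9] [13,35] [37] [37] → 4 storage units.
Total size 171 ft³; any packing needs at least ⌈171/50⌉ = 4 storage units.
So 4 is already optimal.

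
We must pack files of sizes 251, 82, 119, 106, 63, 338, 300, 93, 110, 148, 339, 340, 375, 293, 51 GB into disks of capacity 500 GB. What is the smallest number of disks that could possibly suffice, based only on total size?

7

Total size = 251 + 82 + 119 + 106 + 63 + 338 + 300 + 93 + 110 + 148 + 339 + 340 + 375 + 293 + 51 = 3008 GB.
⌈3008 / 500⌉ = 7.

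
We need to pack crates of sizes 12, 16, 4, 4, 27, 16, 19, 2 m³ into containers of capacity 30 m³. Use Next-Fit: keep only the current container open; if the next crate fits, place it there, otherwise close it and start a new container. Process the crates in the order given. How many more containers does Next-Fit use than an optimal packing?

Next-Fit: [12,16] [4,4] [27] [16] [19,2] → 5 containers.
Total size 100 m³; any packing needs at least ⌈100/30⌉ = 4 containers.
An optimal packing achieves that bound: [27,2] [19,4,4] [16,12] [16] → 4 containers.
Excess: 5 − 4 = 1.

1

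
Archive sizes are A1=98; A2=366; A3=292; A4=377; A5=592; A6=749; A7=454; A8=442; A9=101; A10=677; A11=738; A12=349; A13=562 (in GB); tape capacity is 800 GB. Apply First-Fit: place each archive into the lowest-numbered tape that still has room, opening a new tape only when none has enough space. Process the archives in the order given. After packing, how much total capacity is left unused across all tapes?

Put A1 (98 GB) in tape 1; 702 GB remain.
Put A2 (366 GB) in tape 1; 336 GB remain.
Put A3 (292 GB) in tape 1; 44 GB remain.
Put A4 (377 GB) in tape 2; 423 GB remain.
Put A5 (592 GB) in tape 3; 208 GB remain.
Put A6 (749 GB) in tape 4; 51 GB remain.
Put A7 (454 GB) in tape 5; 346 GB remain.
Put A8 (442 GB) in tape 6; 358 GB remain.
Put A9 (101 GB) in tape 2; 322 GB remain.
Put A10 (677 GB) in tape 7; 123 GB remain.
Put A11 (738 GB) in tape 8; 62 GB remain.
Put A12 (349 GB) in tape 6; 9 GB remain.
Put A13 (562 GB) in tape 9; 238 GB remain.
9 tapes × 800 GB = 7200 GB; used 5797 GB; unused 1403 GB.

1403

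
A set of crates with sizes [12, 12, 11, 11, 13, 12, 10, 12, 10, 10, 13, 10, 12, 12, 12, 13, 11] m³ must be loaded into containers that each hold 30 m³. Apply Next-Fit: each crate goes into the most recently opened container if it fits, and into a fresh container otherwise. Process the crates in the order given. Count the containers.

9

container 1: place 12 m³, 18 m³ left
container 1: place 12 m³, 6 m³ left
container 2: place 11 m³, 19 m³ left
container 2: place 11 m³, 8 m³ left
container 3: place 13 m³, 17 m³ left
container 3: place 12 m³, 5 m³ left
container 4: place 10 m³, 20 m³ left
container 4: place 12 m³, 8 m³ left
container 5: place 10 m³, 20 m³ left
container 5: place 10 m³, 10 m³ left
container 6: place 13 m³, 17 m³ left
container 6: place 10 m³, 7 m³ left
container 7: place 12 m³, 18 m³ left
container 7: place 12 m³, 6 m³ left
container 8: place 12 m³, 18 m³ left
container 8: place 13 m³, 5 m³ left
container 9: place 11 m³, 19 m³ left
Final containers: [12,12] [11,11] [13,12] [10,12] [10,10] [13,10] [12,12] [12,13] [11].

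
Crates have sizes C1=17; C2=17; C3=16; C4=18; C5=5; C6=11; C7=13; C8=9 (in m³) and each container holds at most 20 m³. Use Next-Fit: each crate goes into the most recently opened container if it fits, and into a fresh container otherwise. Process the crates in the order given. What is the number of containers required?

7 containers

container 1: place C1 (17 m³), 3 m³ left
container 2: place C2 (17 m³), 3 m³ left
container 3: place C3 (16 m³), 4 m³ left
container 4: place C4 (18 m³), 2 m³ left
container 5: place C5 (5 m³), 15 m³ left
container 5: place C6 (11 m³), 4 m³ left
container 6: place C7 (13 m³), 7 m³ left
container 7: place C8 (9 m³), 11 m³ left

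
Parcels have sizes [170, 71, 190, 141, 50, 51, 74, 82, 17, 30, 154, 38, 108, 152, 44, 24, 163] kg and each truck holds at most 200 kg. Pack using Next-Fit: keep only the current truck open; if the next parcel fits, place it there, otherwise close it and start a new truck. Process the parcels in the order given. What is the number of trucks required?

10

truck 1: place 170 kg, 30 kg left
truck 2: place 71 kg, 129 kg left
truck 3: place 190 kg, 10 kg left
truck 4: place 141 kg, 59 kg left
truck 4: place 50 kg, 9 kg left
truck 5: place 51 kg, 149 kg left
truck 5: place 74 kg, 75 kg left
truck 6: place 82 kg, 118 kg left
truck 6: place 17 kg, 101 kg left
truck 6: place 30 kg, 71 kg left
truck 7: place 154 kg, 46 kg left
truck 7: place 38 kg, 8 kg left
truck 8: place 108 kg, 92 kg left
truck 9: place 152 kg, 48 kg left
truck 9: place 44 kg, 4 kg left
truck 10: place 24 kg, 176 kg left
truck 10: place 163 kg, 13 kg left
Final trucks: [170] [71] [190] [141,50] [51,74] [82,17,30] [154,38] [108] [152,44] [24,163].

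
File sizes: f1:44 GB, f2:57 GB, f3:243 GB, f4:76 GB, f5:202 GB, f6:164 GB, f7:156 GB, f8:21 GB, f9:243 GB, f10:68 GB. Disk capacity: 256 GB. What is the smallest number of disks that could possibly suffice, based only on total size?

Total size = 44 + 57 + 243 + 76 + 202 + 164 + 156 + 21 + 243 + 68 = 1274 GB.
⌈1274 / 256⌉ = 5.

5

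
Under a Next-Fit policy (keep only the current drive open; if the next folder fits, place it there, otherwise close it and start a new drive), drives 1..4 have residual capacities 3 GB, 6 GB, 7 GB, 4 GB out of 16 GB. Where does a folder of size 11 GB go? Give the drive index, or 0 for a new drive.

0

Next-Fit only looks at drive 4, which has 4 GB free.
11 GB does not fit, so a new drive is opened.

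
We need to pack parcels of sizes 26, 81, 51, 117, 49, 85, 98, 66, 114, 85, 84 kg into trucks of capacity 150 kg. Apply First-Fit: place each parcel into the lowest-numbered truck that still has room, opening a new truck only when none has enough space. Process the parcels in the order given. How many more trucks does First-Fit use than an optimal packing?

1

First-Fit: [26,81] [51,49] [117] [85] [98] [66,84] [114] [85] → 8 trucks.
7 parcels exceed 75 kg (half the capacity), and no two of those can share a truck, so at least 7 trucks are needed.
An optimal packing achieves that bound: [117,26] [114] [98,51] [85,49] [85] [84,66] [81] → 7 trucks.
Excess: 8 − 7 = 1.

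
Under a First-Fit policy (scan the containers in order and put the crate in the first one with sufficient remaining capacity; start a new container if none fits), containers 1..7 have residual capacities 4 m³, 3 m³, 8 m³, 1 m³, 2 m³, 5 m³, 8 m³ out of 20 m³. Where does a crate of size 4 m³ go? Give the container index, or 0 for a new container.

Containers with room: container 1 (4 m³), container 3 (8 m³), container 6 (5 m³), container 7 (8 m³).
The first with room is container 1.

1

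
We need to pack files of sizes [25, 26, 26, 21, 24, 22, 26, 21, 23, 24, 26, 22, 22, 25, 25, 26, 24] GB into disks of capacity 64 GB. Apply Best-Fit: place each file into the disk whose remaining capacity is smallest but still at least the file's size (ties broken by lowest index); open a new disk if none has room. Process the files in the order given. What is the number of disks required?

9 disks

disk 1: place 25 GB, 39 GB left
disk 1: place 26 GB, 13 GB left
disk 2: place 26 GB, 38 GB left
disk 2: place 21 GB, 17 GB left
disk 3: place 24 GB, 40 GB left
disk 3: place 22 GB, 18 GB left
disk 4: place 26 GB, 38 GB left
disk 4: place 21 GB, 17 GB left
disk 5: place 23 GB, 41 GB left
disk 5: place 24 GB, 17 GB left
disk 6: place 26 GB, 38 GB left
disk 6: place 22 GB, 16 GB left
disk 7: place 22 GB, 42 GB left
disk 7: place 25 GB, 17 GB left
disk 8: place 25 GB, 39 GB left
disk 8: place 26 GB, 13 GB left
disk 9: place 24 GB, 40 GB left
Final disks: [25,26] [26,21] [24,22] [26,21] [23,24] [26,22] [22,25] [25,26] [24].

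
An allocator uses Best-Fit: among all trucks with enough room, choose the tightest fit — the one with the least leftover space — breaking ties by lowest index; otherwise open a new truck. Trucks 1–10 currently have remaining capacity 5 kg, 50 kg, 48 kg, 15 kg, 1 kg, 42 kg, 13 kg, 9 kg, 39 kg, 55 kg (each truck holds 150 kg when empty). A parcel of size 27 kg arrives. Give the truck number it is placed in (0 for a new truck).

9

Trucks with room: truck 2 (50 kg), truck 3 (48 kg), truck 6 (42 kg), truck 9 (39 kg), truck 10 (55 kg).
Tightest fit is truck 9 with 39 kg free.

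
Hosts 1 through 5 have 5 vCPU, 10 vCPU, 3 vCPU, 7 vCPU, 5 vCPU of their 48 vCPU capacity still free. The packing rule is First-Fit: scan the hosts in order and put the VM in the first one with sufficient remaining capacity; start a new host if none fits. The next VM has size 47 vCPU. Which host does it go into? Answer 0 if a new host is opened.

0

No host has ≥ 47 vCPU free, so a new host is opened.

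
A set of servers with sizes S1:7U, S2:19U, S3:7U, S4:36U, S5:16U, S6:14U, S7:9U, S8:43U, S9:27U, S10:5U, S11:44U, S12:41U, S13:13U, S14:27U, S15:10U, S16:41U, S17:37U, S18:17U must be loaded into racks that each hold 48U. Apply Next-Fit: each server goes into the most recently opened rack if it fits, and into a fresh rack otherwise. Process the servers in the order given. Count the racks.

12

S1 (7U) → rack 1 (remaining 41U)
S2 (19U) → rack 1 (remaining 22U)
S3 (7U) → rack 1 (remaining 15U)
S4 (36U) → rack 2 (remaining 12U)
S5 (16U) → rack 3 (remaining 32U)
S6 (14U) → rack 3 (remaining 18U)
S7 (9U) → rack 3 (remaining 9U)
S8 (43U) → rack 4 (remaining 5U)
S9 (27U) → rack 5 (remaining 21U)
S10 (5U) → rack 5 (remaining 16U)
S11 (44U) → rack 6 (remaining 4U)
S12 (41U) → rack 7 (remaining 7U)
S13 (13U) → rack 8 (remaining 35U)
S14 (27U) → rack 8 (remaining 8U)
S15 (10U) → rack 9 (remaining 38U)
S16 (41U) → rack 10 (remaining 7U)
S17 (37U) → rack 11 (remaining 11U)
S18 (17U) → rack 12 (remaining 31U)
Final racks: [7,19,7] [36] [16,14,9] [43] [27,5] [44] [41] [13,27] [10] [41] [37] [17].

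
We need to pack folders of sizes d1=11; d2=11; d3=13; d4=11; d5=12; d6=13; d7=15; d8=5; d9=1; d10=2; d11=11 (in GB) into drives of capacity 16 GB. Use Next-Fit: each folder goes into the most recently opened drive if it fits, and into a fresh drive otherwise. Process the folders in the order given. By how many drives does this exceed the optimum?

1

Next-Fit: [11] [11] [13] [11] [12] [13] [15] [5,1,2] [11] → 9 drives.
8 folders exceed 8 GB (half the capacity), and no two of those can share a drive, so at least 8 drives are needed.
An optimal packing achieves that bound: [15,1] [13,2] [13] [12] [11,5] [11] [11] [11] → 8 drives.
Excess: 9 − 8 = 1.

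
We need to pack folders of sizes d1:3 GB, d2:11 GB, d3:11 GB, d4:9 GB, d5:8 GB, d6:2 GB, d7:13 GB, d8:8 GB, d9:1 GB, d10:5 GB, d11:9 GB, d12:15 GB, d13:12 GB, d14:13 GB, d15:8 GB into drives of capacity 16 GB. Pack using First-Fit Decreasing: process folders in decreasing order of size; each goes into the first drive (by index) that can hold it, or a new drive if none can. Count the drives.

10

Sorted descending: 15, 13, 13, 12, 11, 11, 9, 9, 8, 8, 8, 5, 3, 2, 1.
drive 1: place 15 GB, 1 GB left
drive 2: place 13 GB, 3 GB left
drive 3: place 13 GB, 3 GB left
drive 4: place 12 GB, 4 GB left
drive 5: place 11 GB, 5 GB left
drive 6: place 11 GB, 5 GB left
drive 7: place 9 GB, 7 GB left
drive 8: place 9 GB, 7 GB left
drive 9: place 8 GB, 8 GB left
drive 9: place 8 GB, 0 GB left
drive 10: place 8 GB, 8 GB left
drive 5: place 5 GB, 0 GB left
drive 2: place 3 GB, 0 GB left
drive 3: place 2 GB, 1 GB left
drive 1: place 1 GB, 0 GB left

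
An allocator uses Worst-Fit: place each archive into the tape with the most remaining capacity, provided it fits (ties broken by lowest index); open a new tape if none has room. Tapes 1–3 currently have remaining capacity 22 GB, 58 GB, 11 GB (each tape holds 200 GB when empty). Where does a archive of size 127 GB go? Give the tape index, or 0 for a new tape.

0

No tape has ≥ 127 GB free, so a new tape is opened.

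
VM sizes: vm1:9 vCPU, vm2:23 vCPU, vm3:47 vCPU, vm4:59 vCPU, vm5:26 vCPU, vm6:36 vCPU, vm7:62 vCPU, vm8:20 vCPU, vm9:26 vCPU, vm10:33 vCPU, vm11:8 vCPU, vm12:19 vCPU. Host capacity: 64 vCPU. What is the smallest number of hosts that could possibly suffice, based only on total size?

6 hosts

Total size = 9 + 23 + 47 + 59 + 26 + 36 + 62 + 20 + 26 + 33 + 8 + 19 = 368 vCPU.
⌈368 / 64⌉ = 6.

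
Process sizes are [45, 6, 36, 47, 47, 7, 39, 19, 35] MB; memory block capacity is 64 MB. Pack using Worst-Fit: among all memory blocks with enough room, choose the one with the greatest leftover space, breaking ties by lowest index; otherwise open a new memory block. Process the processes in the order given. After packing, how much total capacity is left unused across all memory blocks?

memory block 1: place 45 MB, 19 MB left
memory block 1: place 6 MB, 13 MB left
memory block 2: place 36 MB, 28 MB left
memory block 3: place 47 MB, 17 MB left
memory block 4: place 47 MB, 17 MB left
memory block 2: place 7 MB, 21 MB left
memory block 5: place 39 MB, 25 MB left
memory block 5: place 19 MB, 6 MB left
memory block 6: place 35 MB, 29 MB left
6 memory blocks × 64 MB = 384 MB; used 281 MB; unused 103 MB.

103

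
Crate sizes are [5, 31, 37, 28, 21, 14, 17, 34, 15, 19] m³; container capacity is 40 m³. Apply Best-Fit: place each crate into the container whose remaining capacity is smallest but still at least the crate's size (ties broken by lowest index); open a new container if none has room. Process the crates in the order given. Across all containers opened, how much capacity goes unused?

59

Put 5 m³ in container 1; 35 m³ remain.
Put 31 m³ in container 1; 4 m³ remain.
Put 37 m³ in container 2; 3 m³ remain.
Put 28 m³ in container 3; 12 m³ remain.
Put 21 m³ in container 4; 19 m³ remain.
Put 14 m³ in container 4; 5 m³ remain.
Put 17 m³ in container 5; 23 m³ remain.
Put 34 m³ in container 6; 6 m³ remain.
Put 15 m³ in container 5; 8 m³ remain.
Put 19 m³ in container 7; 21 m³ remain.
7 containers × 40 m³ = 280 m³; used 221 m³; unused 59 m³.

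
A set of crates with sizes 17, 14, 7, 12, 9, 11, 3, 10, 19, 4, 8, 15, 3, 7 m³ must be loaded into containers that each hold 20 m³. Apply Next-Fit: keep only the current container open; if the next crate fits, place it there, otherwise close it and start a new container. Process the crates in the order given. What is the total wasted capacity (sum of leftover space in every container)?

41

container 1: place 17 m³, 3 m³ left
container 2: place 14 m³, 6 m³ left
container 3: place 7 m³, 13 m³ left
container 3: place 12 m³, 1 m³ left
container 4: place 9 m³, 11 m³ left
container 4: place 11 m³, 0 m³ left
container 5: place 3 m³, 17 m³ left
container 5: place 10 m³, 7 m³ left
container 6: place 19 m³, 1 m³ left
container 7: place 4 m³, 16 m³ left
container 7: place 8 m³, 8 m³ left
container 8: place 15 m³, 5 m³ left
container 8: place 3 m³, 2 m³ left
container 9: place 7 m³, 13 m³ left
9 containers × 20 m³ = 180 m³; used 139 m³; unused 41 m³.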